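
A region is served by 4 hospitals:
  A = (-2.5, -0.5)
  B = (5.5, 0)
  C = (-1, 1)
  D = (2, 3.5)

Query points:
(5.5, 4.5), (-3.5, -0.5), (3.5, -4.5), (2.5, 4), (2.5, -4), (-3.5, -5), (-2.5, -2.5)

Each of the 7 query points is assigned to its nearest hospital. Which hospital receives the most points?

(5.5, 4.5) — d² to each: A:89, B:20.25, C:54.5, D:13.25 → nearest is D
(-3.5, -0.5) — d² to each: A:1, B:81.25, C:8.5, D:46.25 → nearest is A
(3.5, -4.5) — d² to each: A:52, B:24.25, C:50.5, D:66.25 → nearest is B
(2.5, 4) — d² to each: A:45.25, B:25, C:21.25, D:0.5 → nearest is D
(2.5, -4) — d² to each: A:37.25, B:25, C:37.25, D:56.5 → nearest is B
(-3.5, -5) — d² to each: A:21.25, B:106, C:42.25, D:102.5 → nearest is A
(-2.5, -2.5) — d² to each: A:4, B:70.25, C:14.5, D:56.25 → nearest is A
Tally — A:3, B:2, D:2. A captures the most (3).

A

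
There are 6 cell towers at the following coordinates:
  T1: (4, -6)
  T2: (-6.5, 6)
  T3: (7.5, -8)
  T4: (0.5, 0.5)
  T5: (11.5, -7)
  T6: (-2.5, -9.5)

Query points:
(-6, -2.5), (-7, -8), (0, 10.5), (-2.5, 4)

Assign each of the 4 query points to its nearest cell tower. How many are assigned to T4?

(-6, -2.5) — d² to each: T1:112.25, T2:72.5, T3:212.5, T4:51.25, T5:326.5, T6:61.25 → nearest is T4
(-7, -8) — d² to each: T1:125, T2:196.25, T3:210.25, T4:128.5, T5:343.25, T6:22.5 → nearest is T6
(0, 10.5) — d² to each: T1:288.25, T2:62.5, T3:398.5, T4:100.25, T5:438.5, T6:406.25 → nearest is T2
(-2.5, 4) — d² to each: T1:142.25, T2:20, T3:244, T4:21.25, T5:317, T6:182.25 → nearest is T2
1 of the 4 points has T4 as nearest.

1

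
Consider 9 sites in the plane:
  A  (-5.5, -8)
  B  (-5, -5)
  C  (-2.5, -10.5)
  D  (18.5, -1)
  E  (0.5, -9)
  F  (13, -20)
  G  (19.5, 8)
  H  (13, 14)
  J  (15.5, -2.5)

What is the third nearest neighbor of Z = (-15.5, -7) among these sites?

C

Since √ is increasing, it suffices to compare squared distances:
|ZA|² = (-15.5−(-5.5))² + (-7−(-8))² = 100 + 1 = 101
|ZB|² = (-15.5−(-5))² + (-7−(-5))² = 110.25 + 4 = 114.25
|ZC|² = (-15.5−(-2.5))² + (-7−(-10.5))² = 169 + 12.25 = 181.25
|ZD|² = (-15.5−18.5)² + (-7−(-1))² = 1156 + 36 = 1192
|ZE|² = (-15.5−0.5)² + (-7−(-9))² = 256 + 4 = 260
|ZF|² = (-15.5−13)² + (-7−(-20))² = 812.25 + 169 = 981.25
|ZG|² = (-15.5−19.5)² + (-7−8)² = 1225 + 225 = 1450
|ZH|² = (-15.5−13)² + (-7−14)² = 812.25 + 441 = 1253.25
|ZJ|² = (-15.5−15.5)² + (-7−(-2.5))² = 961 + 20.25 = 981.25
Sorted ascending: A, B, C, E, … — the third-nearest is C.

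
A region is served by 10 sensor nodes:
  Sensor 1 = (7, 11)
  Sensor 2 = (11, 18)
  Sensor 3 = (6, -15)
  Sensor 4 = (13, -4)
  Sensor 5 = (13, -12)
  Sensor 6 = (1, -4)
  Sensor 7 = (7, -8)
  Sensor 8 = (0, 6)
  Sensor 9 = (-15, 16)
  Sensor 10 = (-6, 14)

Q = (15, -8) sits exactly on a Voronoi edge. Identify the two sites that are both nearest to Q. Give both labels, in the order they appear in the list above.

Squared distances from Q to each site:
d²(Q, Sensor 1) = 64 + 361 = 425
d²(Q, Sensor 2) = 16 + 676 = 692
d²(Q, Sensor 3) = 81 + 49 = 130
d²(Q, Sensor 4) = 4 + 16 = 20
d²(Q, Sensor 5) = 4 + 16 = 20
d²(Q, Sensor 6) = 196 + 16 = 212
d²(Q, Sensor 7) = 64 + 0 = 64
d²(Q, Sensor 8) = 225 + 196 = 421
d²(Q, Sensor 9) = 900 + 576 = 1476
d²(Q, Sensor 10) = 441 + 484 = 925
Q is equidistant from Sensor 4 and Sensor 5 (both at squared distance 20), and every other site is strictly farther — so Q lies on the Sensor 4–Sensor 5 Voronoi edge.

Sensor 4 and Sensor 5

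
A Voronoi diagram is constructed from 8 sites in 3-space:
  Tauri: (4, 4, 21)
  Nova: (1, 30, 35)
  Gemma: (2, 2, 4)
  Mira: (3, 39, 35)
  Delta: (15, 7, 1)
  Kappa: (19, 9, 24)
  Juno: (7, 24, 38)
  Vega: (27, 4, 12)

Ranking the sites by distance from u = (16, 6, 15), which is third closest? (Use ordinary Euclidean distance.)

Tauri

Squared Euclidean distances:
d²(u, Tauri) = 144 + 4 + 36 = 184
d²(u, Nova) = 225 + 576 + 400 = 1201
d²(u, Gemma) = 196 + 16 + 121 = 333
d²(u, Mira) = 169 + 1089 + 400 = 1658
d²(u, Delta) = 1 + 1 + 196 = 198
d²(u, Kappa) = 9 + 9 + 81 = 99
d²(u, Juno) = 81 + 324 + 529 = 934
d²(u, Vega) = 121 + 4 + 9 = 134
Sorted ascending: Kappa, Vega, Tauri, Delta, … — the third-nearest is Tauri.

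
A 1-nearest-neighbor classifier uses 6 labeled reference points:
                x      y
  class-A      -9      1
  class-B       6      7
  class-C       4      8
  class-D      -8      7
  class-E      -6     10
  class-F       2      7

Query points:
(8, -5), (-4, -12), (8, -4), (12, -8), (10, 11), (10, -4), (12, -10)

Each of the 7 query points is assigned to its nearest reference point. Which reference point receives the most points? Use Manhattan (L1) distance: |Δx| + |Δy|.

class-B

(8, -5) — d to each: class-A:23, class-B:14, class-C:17, class-D:28, class-E:29, class-F:18 → nearest is class-B
(-4, -12) — d to each: class-A:18, class-B:29, class-C:28, class-D:23, class-E:24, class-F:25 → nearest is class-A
(8, -4) — d to each: class-A:22, class-B:13, class-C:16, class-D:27, class-E:28, class-F:17 → nearest is class-B
(12, -8) — d to each: class-A:30, class-B:21, class-C:24, class-D:35, class-E:36, class-F:25 → nearest is class-B
(10, 11) — d to each: class-A:29, class-B:8, class-C:9, class-D:22, class-E:17, class-F:12 → nearest is class-B
(10, -4) — d to each: class-A:24, class-B:15, class-C:18, class-D:29, class-E:30, class-F:19 → nearest is class-B
(12, -10) — d to each: class-A:32, class-B:23, class-C:26, class-D:37, class-E:38, class-F:27 → nearest is class-B
Tally — class-A:1, class-B:6. class-B captures the most (6).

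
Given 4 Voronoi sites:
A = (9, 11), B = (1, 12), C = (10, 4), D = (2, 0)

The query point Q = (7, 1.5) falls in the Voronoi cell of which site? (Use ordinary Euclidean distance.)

C

Squared Euclidean distances:
|QA|² = (7−9)² + (1.5−11)² = 4 + 90.25 = 94.25
|QB|² = (7−1)² + (1.5−12)² = 36 + 110.25 = 146.25
|QC|² = (7−10)² + (1.5−4)² = 9 + 6.25 = 15.25
|QD|² = (7−2)² + (1.5−0)² = 25 + 2.25 = 27.25
Minimum is at C.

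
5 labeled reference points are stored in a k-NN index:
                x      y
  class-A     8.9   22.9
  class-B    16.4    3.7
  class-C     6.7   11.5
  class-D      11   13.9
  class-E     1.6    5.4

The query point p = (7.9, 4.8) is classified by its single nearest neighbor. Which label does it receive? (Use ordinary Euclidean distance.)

Since √ is increasing, it suffices to compare squared distances:
d²(p, class-A) = (7.9−8.9)² + (4.8−22.9)² = 1 + 327.61 = 328.61
d²(p, class-B) = (7.9−16.4)² + (4.8−3.7)² = 72.25 + 1.21 = 73.46
d²(p, class-C) = (7.9−6.7)² + (4.8−11.5)² = 1.44 + 44.89 = 46.33
d²(p, class-D) = (7.9−11)² + (4.8−13.9)² = 9.61 + 82.81 = 92.42
d²(p, class-E) = (7.9−1.6)² + (4.8−5.4)² = 39.69 + 0.36 = 40.05
The smallest is to class-E, so p lies in the Voronoi region of class-E.

class-E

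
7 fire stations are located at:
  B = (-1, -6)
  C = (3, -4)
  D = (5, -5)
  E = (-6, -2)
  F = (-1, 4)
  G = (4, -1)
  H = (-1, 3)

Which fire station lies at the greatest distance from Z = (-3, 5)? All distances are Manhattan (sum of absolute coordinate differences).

D

d(Z,B) = 2 + 11 = 13
d(Z,C) = 6 + 9 = 15
d(Z,D) = 8 + 10 = 18
d(Z,E) = 3 + 7 = 10
d(Z,F) = 2 + 1 = 3
d(Z,G) = 7 + 6 = 13
d(Z,H) = 2 + 2 = 4
The largest is to D.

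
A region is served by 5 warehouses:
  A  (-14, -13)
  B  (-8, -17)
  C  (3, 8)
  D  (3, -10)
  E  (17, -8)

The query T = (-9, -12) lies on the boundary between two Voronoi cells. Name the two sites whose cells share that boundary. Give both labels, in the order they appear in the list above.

Squared distances from T to each site:
|TA|² = (-9−(-14))² + (-12−(-13))² = 25 + 1 = 26
|TB|² = (-9−(-8))² + (-12−(-17))² = 1 + 25 = 26
|TC|² = (-9−3)² + (-12−8)² = 144 + 400 = 544
|TD|² = (-9−3)² + (-12−(-10))² = 144 + 4 = 148
|TE|² = (-9−17)² + (-12−(-8))² = 676 + 16 = 692
T is equidistant from A and B (both at squared distance 26), and every other site is strictly farther — so T lies on the A–B Voronoi edge.

A and B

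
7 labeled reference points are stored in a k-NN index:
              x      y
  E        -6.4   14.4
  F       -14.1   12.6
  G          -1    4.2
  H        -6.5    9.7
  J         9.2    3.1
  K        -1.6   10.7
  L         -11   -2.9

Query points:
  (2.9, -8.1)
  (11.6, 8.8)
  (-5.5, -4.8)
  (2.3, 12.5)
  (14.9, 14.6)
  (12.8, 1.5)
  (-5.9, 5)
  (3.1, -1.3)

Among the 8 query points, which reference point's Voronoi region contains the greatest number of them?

(2.9, -8.1) — d² to each: E:592.74, F:717.49, G:166.5, H:405.2, J:165.13, K:373.69, L:220.25 → nearest is J
(11.6, 8.8) — d² to each: E:355.36, F:674.93, G:179.92, H:328.42, J:38.25, K:177.85, L:647.65 → nearest is J
(-5.5, -4.8) — d² to each: E:369.45, F:376.72, G:101.25, H:211.25, J:278.5, K:255.46, L:33.86 → nearest is L
(2.3, 12.5) — d² to each: E:79.3, F:268.97, G:79.78, H:85.28, J:135.97, K:18.45, L:414.05 → nearest is K
(14.9, 14.6) — d² to each: E:453.73, F:845, G:360.97, H:481.97, J:164.74, K:287.46, L:977.06 → nearest is J
(12.8, 1.5) — d² to each: E:535.05, F:846.82, G:197.73, H:439.73, J:15.52, K:292, L:585.8 → nearest is J
(-5.9, 5) — d² to each: E:88.61, F:125, G:24.65, H:22.45, J:231.62, K:50.98, L:88.42 → nearest is H
(3.1, -1.3) — d² to each: E:336.74, F:489.05, G:47.06, H:213.16, J:56.57, K:166.09, L:201.37 → nearest is G
Tally — G:1, H:1, J:4, K:1, L:1. J captures the most (4).

J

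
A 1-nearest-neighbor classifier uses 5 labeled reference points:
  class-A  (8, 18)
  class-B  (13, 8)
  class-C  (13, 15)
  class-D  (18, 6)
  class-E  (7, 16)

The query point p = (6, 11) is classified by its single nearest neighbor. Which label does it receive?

Since √ is increasing, it suffices to compare squared distances:
d²(p, class-A) = (6−8)² + (11−18)² = 4 + 49 = 53
d²(p, class-B) = (6−13)² + (11−8)² = 49 + 9 = 58
d²(p, class-C) = (6−13)² + (11−15)² = 49 + 16 = 65
d²(p, class-D) = (6−18)² + (11−6)² = 144 + 25 = 169
d²(p, class-E) = (6−7)² + (11−16)² = 1 + 25 = 26
Minimum is at class-E.

class-E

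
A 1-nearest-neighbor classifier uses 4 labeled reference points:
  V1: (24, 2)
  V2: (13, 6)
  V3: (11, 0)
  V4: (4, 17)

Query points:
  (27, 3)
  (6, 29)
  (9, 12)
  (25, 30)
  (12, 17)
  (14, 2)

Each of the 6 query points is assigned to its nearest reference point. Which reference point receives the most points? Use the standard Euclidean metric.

V4

(27, 3) — d² to each: V1:10, V2:205, V3:265, V4:725 → nearest is V1
(6, 29) — d² to each: V1:1053, V2:578, V3:866, V4:148 → nearest is V4
(9, 12) — d² to each: V1:325, V2:52, V3:148, V4:50 → nearest is V4
(25, 30) — d² to each: V1:785, V2:720, V3:1096, V4:610 → nearest is V4
(12, 17) — d² to each: V1:369, V2:122, V3:290, V4:64 → nearest is V4
(14, 2) — d² to each: V1:100, V2:17, V3:13, V4:325 → nearest is V3
Tally — V1:1, V3:1, V4:4. V4 captures the most (4).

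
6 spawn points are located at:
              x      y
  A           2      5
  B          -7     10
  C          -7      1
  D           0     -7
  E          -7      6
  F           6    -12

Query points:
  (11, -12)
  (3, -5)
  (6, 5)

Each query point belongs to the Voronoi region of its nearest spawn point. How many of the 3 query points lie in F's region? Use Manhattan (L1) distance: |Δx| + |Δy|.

(11, -12) — d to each: A:26, B:40, C:31, D:16, E:36, F:5 → nearest is F
(3, -5) — d to each: A:11, B:25, C:16, D:5, E:21, F:10 → nearest is D
(6, 5) — d to each: A:4, B:18, C:17, D:18, E:14, F:17 → nearest is A
1 of the 3 points has F as nearest.

1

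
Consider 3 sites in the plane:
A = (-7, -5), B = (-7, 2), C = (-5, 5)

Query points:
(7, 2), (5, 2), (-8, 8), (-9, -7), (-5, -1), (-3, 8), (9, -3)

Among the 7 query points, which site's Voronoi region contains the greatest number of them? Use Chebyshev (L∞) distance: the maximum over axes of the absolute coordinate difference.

(7, 2) — d to each: A:14, B:14, C:12 → nearest is C
(5, 2) — d to each: A:12, B:12, C:10 → nearest is C
(-8, 8) — d to each: A:13, B:6, C:3 → nearest is C
(-9, -7) — d to each: A:2, B:9, C:12 → nearest is A
(-5, -1) — d to each: A:4, B:3, C:6 → nearest is B
(-3, 8) — d to each: A:13, B:6, C:3 → nearest is C
(9, -3) — d to each: A:16, B:16, C:14 → nearest is C
Tally — A:1, B:1, C:5. C captures the most (5).

C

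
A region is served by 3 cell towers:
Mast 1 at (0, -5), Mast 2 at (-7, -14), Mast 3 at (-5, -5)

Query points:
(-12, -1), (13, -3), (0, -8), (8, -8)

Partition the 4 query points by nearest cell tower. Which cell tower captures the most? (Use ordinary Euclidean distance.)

Mast 1

(-12, -1) — d² to each: Mast 1:160, Mast 2:194, Mast 3:65 → nearest is Mast 3
(13, -3) — d² to each: Mast 1:173, Mast 2:521, Mast 3:328 → nearest is Mast 1
(0, -8) — d² to each: Mast 1:9, Mast 2:85, Mast 3:34 → nearest is Mast 1
(8, -8) — d² to each: Mast 1:73, Mast 2:261, Mast 3:178 → nearest is Mast 1
Tally — Mast 1:3, Mast 3:1. Mast 1 captures the most (3).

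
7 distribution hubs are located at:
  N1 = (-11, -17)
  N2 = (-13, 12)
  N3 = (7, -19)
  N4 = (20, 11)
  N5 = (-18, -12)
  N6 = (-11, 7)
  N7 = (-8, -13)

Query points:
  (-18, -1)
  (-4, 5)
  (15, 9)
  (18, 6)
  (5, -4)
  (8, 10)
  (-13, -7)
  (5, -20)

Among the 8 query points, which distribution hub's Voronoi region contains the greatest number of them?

N4

(-18, -1) — d² to each: N1:305, N2:194, N3:949, N4:1588, N5:121, N6:113, N7:244 → nearest is N6
(-4, 5) — d² to each: N1:533, N2:130, N3:697, N4:612, N5:485, N6:53, N7:340 → nearest is N6
(15, 9) — d² to each: N1:1352, N2:793, N3:848, N4:29, N5:1530, N6:680, N7:1013 → nearest is N4
(18, 6) — d² to each: N1:1370, N2:997, N3:746, N4:29, N5:1620, N6:842, N7:1037 → nearest is N4
(5, -4) — d² to each: N1:425, N2:580, N3:229, N4:450, N5:593, N6:377, N7:250 → nearest is N3
(8, 10) — d² to each: N1:1090, N2:445, N3:842, N4:145, N5:1160, N6:370, N7:785 → nearest is N4
(-13, -7) — d² to each: N1:104, N2:361, N3:544, N4:1413, N5:50, N6:200, N7:61 → nearest is N5
(5, -20) — d² to each: N1:265, N2:1348, N3:5, N4:1186, N5:593, N6:985, N7:218 → nearest is N3
Tally — N3:2, N4:3, N5:1, N6:2. N4 captures the most (3).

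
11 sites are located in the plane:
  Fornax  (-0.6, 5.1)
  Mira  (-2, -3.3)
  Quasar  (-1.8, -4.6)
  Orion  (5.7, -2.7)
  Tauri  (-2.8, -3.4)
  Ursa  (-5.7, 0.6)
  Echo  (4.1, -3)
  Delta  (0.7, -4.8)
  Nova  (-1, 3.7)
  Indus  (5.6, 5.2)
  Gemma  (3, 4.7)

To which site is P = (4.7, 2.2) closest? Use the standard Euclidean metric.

Squared Euclidean distances:
d²(P, Fornax) = 28.09 + 8.41 = 36.5
d²(P, Mira) = 44.89 + 30.25 = 75.14
d²(P, Quasar) = 42.25 + 46.24 = 88.49
d²(P, Orion) = 1 + 24.01 = 25.01
d²(P, Tauri) = 56.25 + 31.36 = 87.61
d²(P, Ursa) = 108.16 + 2.56 = 110.72
d²(P, Echo) = 0.36 + 27.04 = 27.4
d²(P, Delta) = 16 + 49 = 65
d²(P, Nova) = 32.49 + 2.25 = 34.74
d²(P, Indus) = 0.81 + 9 = 9.81
d²(P, Gemma) = 2.89 + 6.25 = 9.14
Minimum is at Gemma.

Gemma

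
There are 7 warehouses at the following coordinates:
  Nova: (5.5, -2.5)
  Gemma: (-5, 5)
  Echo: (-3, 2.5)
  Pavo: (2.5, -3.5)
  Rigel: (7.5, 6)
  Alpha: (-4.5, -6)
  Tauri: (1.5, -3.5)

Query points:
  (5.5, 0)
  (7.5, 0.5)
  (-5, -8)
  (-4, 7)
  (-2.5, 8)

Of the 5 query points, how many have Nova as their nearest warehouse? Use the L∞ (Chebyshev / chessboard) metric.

(5.5, 0) — d to each: Nova:2.5, Gemma:10.5, Echo:8.5, Pavo:3.5, Rigel:6, Alpha:10, Tauri:4 → nearest is Nova
(7.5, 0.5) — d to each: Nova:3, Gemma:12.5, Echo:10.5, Pavo:5, Rigel:5.5, Alpha:12, Tauri:6 → nearest is Nova
(-5, -8) — d to each: Nova:10.5, Gemma:13, Echo:10.5, Pavo:7.5, Rigel:14, Alpha:2, Tauri:6.5 → nearest is Alpha
(-4, 7) — d to each: Nova:9.5, Gemma:2, Echo:4.5, Pavo:10.5, Rigel:11.5, Alpha:13, Tauri:10.5 → nearest is Gemma
(-2.5, 8) — d to each: Nova:10.5, Gemma:3, Echo:5.5, Pavo:11.5, Rigel:10, Alpha:14, Tauri:11.5 → nearest is Gemma
2 of the 5 points have Nova as nearest.

2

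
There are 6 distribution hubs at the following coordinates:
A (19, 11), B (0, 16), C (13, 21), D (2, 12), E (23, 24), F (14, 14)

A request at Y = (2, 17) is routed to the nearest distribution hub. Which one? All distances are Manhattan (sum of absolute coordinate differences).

d(Y,A) = |2−19| + |17−11| = 17 + 6 = 23
d(Y,B) = |2−0| + |17−16| = 2 + 1 = 3
d(Y,C) = |2−13| + |17−21| = 11 + 4 = 15
d(Y,D) = |2−2| + |17−12| = 0 + 5 = 5
d(Y,E) = |2−23| + |17−24| = 21 + 7 = 28
d(Y,F) = |2−14| + |17−14| = 12 + 3 = 15
The smallest is to B, so Y lies in the Voronoi region of B.

B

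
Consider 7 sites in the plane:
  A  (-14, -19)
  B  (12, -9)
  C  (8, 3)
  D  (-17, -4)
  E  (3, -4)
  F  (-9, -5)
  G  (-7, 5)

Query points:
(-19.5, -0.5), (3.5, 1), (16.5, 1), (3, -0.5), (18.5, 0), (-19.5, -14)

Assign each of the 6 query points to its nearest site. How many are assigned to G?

(-19.5, -0.5) — d² to each: A:372.5, B:1064.5, C:768.5, D:18.5, E:518.5, F:130.5, G:186.5 → nearest is D
(3.5, 1) — d² to each: A:706.25, B:172.25, C:24.25, D:445.25, E:25.25, F:192.25, G:126.25 → nearest is C
(16.5, 1) — d² to each: A:1330.25, B:120.25, C:76.25, D:1147.25, E:207.25, F:686.25, G:568.25 → nearest is C
(3, -0.5) — d² to each: A:631.25, B:153.25, C:37.25, D:412.25, E:12.25, F:164.25, G:130.25 → nearest is E
(18.5, 0) — d² to each: A:1417.25, B:123.25, C:119.25, D:1276.25, E:256.25, F:781.25, G:675.25 → nearest is C
(-19.5, -14) — d² to each: A:55.25, B:1017.25, C:1045.25, D:106.25, E:606.25, F:191.25, G:517.25 → nearest is A
0 of the 6 points have G as nearest.

0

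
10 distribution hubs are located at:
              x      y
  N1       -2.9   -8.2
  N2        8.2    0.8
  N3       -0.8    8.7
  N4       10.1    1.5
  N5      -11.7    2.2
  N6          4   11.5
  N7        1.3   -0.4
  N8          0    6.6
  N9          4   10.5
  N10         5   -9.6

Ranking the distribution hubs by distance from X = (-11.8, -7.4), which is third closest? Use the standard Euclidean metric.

N7

Compare squared distances (the ordering matches that of the actual distances):
|XN1|² = (-11.8−(-2.9))² + (-7.4−(-8.2))² = 79.21 + 0.64 = 79.85
|XN2|² = (-11.8−8.2)² + (-7.4−0.8)² = 400 + 67.24 = 467.24
|XN3|² = (-11.8−(-0.8))² + (-7.4−8.7)² = 121 + 259.21 = 380.21
|XN4|² = (-11.8−10.1)² + (-7.4−1.5)² = 479.61 + 79.21 = 558.82
|XN5|² = (-11.8−(-11.7))² + (-7.4−2.2)² = 0.01 + 92.16 = 92.17
|XN6|² = (-11.8−4)² + (-7.4−11.5)² = 249.64 + 357.21 = 606.85
|XN7|² = (-11.8−1.3)² + (-7.4−(-0.4))² = 171.61 + 49 = 220.61
|XN8|² = (-11.8−0)² + (-7.4−6.6)² = 139.24 + 196 = 335.24
|XN9|² = (-11.8−4)² + (-7.4−10.5)² = 249.64 + 320.41 = 570.05
d²(X, N10) = (-11.8−5)² + (-7.4−(-9.6))² = 282.24 + 4.84 = 287.08
Sorted ascending: N1, N5, N7, N10, … — the third-nearest is N7.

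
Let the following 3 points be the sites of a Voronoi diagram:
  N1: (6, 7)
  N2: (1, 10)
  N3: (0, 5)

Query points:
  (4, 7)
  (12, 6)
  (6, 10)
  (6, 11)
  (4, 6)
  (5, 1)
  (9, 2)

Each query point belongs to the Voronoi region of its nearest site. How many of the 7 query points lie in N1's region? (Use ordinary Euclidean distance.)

(4, 7) — d² to each: N1:4, N2:18, N3:20 → nearest is N1
(12, 6) — d² to each: N1:37, N2:137, N3:145 → nearest is N1
(6, 10) — d² to each: N1:9, N2:25, N3:61 → nearest is N1
(6, 11) — d² to each: N1:16, N2:26, N3:72 → nearest is N1
(4, 6) — d² to each: N1:5, N2:25, N3:17 → nearest is N1
(5, 1) — d² to each: N1:37, N2:97, N3:41 → nearest is N1
(9, 2) — d² to each: N1:34, N2:128, N3:90 → nearest is N1
7 of the 7 points have N1 as nearest.

7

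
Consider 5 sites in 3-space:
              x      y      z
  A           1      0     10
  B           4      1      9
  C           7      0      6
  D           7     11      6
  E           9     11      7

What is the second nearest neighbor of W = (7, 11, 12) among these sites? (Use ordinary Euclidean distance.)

Compare squared distances (the ordering matches that of the actual distances):
|WA|² = (7−1)² + (11−0)² + (12−10)² = 36 + 121 + 4 = 161
|WB|² = (7−4)² + (11−1)² + (12−9)² = 9 + 100 + 9 = 118
|WC|² = (7−7)² + (11−0)² + (12−6)² = 0 + 121 + 36 = 157
|WD|² = (7−7)² + (11−11)² + (12−6)² = 0 + 0 + 36 = 36
|WE|² = (7−9)² + (11−11)² + (12−7)² = 4 + 0 + 25 = 29
Sorted ascending: E, D, B, … — the second-nearest is D.

D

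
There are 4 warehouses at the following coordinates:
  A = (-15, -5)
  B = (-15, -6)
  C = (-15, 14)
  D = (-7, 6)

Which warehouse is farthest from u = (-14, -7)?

C

Compare squared distances (the ordering matches that of the actual distances):
|uA|² = 1 + 4 = 5
|uB|² = 1 + 1 = 2
|uC|² = 1 + 441 = 442
|uD|² = 49 + 169 = 218
The largest is to C.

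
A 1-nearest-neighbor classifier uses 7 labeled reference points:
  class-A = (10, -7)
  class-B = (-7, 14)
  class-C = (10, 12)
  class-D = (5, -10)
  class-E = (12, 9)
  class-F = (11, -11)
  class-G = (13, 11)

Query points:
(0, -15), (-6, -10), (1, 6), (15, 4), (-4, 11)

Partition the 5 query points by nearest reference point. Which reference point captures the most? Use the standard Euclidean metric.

(0, -15) — d² to each: class-A:164, class-B:890, class-C:829, class-D:50, class-E:720, class-F:137, class-G:845 → nearest is class-D
(-6, -10) — d² to each: class-A:265, class-B:577, class-C:740, class-D:121, class-E:685, class-F:290, class-G:802 → nearest is class-D
(1, 6) — d² to each: class-A:250, class-B:128, class-C:117, class-D:272, class-E:130, class-F:389, class-G:169 → nearest is class-C
(15, 4) — d² to each: class-A:146, class-B:584, class-C:89, class-D:296, class-E:34, class-F:241, class-G:53 → nearest is class-E
(-4, 11) — d² to each: class-A:520, class-B:18, class-C:197, class-D:522, class-E:260, class-F:709, class-G:289 → nearest is class-B
Tally — class-B:1, class-C:1, class-D:2, class-E:1. class-D captures the most (2).

class-D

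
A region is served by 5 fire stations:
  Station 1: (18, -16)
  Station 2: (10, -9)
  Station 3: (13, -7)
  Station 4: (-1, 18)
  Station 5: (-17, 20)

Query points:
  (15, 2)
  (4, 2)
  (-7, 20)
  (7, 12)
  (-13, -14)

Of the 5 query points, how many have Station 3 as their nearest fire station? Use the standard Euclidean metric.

1

(15, 2) — d² to each: Station 1:333, Station 2:146, Station 3:85, Station 4:512, Station 5:1348 → nearest is Station 3
(4, 2) — d² to each: Station 1:520, Station 2:157, Station 3:162, Station 4:281, Station 5:765 → nearest is Station 2
(-7, 20) — d² to each: Station 1:1921, Station 2:1130, Station 3:1129, Station 4:40, Station 5:100 → nearest is Station 4
(7, 12) — d² to each: Station 1:905, Station 2:450, Station 3:397, Station 4:100, Station 5:640 → nearest is Station 4
(-13, -14) — d² to each: Station 1:965, Station 2:554, Station 3:725, Station 4:1168, Station 5:1172 → nearest is Station 2
1 of the 5 points has Station 3 as nearest.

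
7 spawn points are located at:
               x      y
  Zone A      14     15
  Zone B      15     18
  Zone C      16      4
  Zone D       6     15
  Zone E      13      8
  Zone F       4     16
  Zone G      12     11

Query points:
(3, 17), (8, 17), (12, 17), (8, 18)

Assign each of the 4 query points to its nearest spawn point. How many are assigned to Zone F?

1

(3, 17) — d² to each: Zone A:125, Zone B:145, Zone C:338, Zone D:13, Zone E:181, Zone F:2, Zone G:117 → nearest is Zone F
(8, 17) — d² to each: Zone A:40, Zone B:50, Zone C:233, Zone D:8, Zone E:106, Zone F:17, Zone G:52 → nearest is Zone D
(12, 17) — d² to each: Zone A:8, Zone B:10, Zone C:185, Zone D:40, Zone E:82, Zone F:65, Zone G:36 → nearest is Zone A
(8, 18) — d² to each: Zone A:45, Zone B:49, Zone C:260, Zone D:13, Zone E:125, Zone F:20, Zone G:65 → nearest is Zone D
1 of the 4 points has Zone F as nearest.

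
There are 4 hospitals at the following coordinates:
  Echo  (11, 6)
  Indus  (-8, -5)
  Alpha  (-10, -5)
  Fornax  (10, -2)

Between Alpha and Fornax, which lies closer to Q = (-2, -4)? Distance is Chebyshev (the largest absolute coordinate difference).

d(Q, Alpha) = max(8, 1) = 8
d(Q, Fornax) = max(12, 2) = 12
8 < 12, so Alpha is closer.

Alpha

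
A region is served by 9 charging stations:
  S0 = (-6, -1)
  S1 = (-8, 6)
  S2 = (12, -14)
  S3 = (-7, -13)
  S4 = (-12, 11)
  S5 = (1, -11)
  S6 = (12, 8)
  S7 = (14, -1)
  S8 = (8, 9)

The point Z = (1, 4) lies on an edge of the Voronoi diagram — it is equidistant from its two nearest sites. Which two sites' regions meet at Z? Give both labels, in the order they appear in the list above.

S0 and S8

Squared distances from Z to each site:
|ZS0|² = (1−(-6))² + (4−(-1))² = 49 + 25 = 74
|ZS1|² = (1−(-8))² + (4−6)² = 81 + 4 = 85
|ZS2|² = (1−12)² + (4−(-14))² = 121 + 324 = 445
|ZS3|² = (1−(-7))² + (4−(-13))² = 64 + 289 = 353
|ZS4|² = (1−(-12))² + (4−11)² = 169 + 49 = 218
|ZS5|² = (1−1)² + (4−(-11))² = 0 + 225 = 225
|ZS6|² = (1−12)² + (4−8)² = 121 + 16 = 137
|ZS7|² = (1−14)² + (4−(-1))² = 169 + 25 = 194
|ZS8|² = (1−8)² + (4−9)² = 49 + 25 = 74
Z is equidistant from S0 and S8 (both at squared distance 74), and every other site is strictly farther — so Z lies on the S0–S8 Voronoi edge.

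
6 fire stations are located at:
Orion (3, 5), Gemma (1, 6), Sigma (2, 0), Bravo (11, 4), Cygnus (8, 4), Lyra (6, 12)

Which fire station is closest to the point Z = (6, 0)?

Sigma

Compare squared distances (the ordering matches that of the actual distances):
d²(Z, Orion) = 9 + 25 = 34
d²(Z, Gemma) = 25 + 36 = 61
d²(Z, Sigma) = 16 + 0 = 16
d²(Z, Bravo) = 25 + 16 = 41
d²(Z, Cygnus) = 4 + 16 = 20
d²(Z, Lyra) = 0 + 144 = 144
Minimum is at Sigma.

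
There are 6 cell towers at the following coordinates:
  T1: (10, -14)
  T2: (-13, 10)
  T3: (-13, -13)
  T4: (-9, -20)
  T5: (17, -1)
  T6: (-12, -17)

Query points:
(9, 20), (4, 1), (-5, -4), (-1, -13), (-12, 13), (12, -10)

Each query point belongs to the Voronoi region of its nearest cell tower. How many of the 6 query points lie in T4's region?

(9, 20) — d² to each: T1:1157, T2:584, T3:1573, T4:1924, T5:505, T6:1810 → nearest is T5
(4, 1) — d² to each: T1:261, T2:370, T3:485, T4:610, T5:173, T6:580 → nearest is T5
(-5, -4) — d² to each: T1:325, T2:260, T3:145, T4:272, T5:493, T6:218 → nearest is T3
(-1, -13) — d² to each: T1:122, T2:673, T3:144, T4:113, T5:468, T6:137 → nearest is T4
(-12, 13) — d² to each: T1:1213, T2:10, T3:677, T4:1098, T5:1037, T6:900 → nearest is T2
(12, -10) — d² to each: T1:20, T2:1025, T3:634, T4:541, T5:106, T6:625 → nearest is T1
1 of the 6 points has T4 as nearest.

1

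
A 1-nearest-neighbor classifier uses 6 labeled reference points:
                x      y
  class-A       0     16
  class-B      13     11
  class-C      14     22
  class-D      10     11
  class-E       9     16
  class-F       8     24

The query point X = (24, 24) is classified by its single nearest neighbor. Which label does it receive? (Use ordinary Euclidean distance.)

Since √ is increasing, it suffices to compare squared distances:
d²(X, class-A) = (24−0)² + (24−16)² = 576 + 64 = 640
d²(X, class-B) = (24−13)² + (24−11)² = 121 + 169 = 290
d²(X, class-C) = (24−14)² + (24−22)² = 100 + 4 = 104
d²(X, class-D) = (24−10)² + (24−11)² = 196 + 169 = 365
d²(X, class-E) = (24−9)² + (24−16)² = 225 + 64 = 289
d²(X, class-F) = (24−8)² + (24−24)² = 256 + 0 = 256
class-C is nearest.

class-C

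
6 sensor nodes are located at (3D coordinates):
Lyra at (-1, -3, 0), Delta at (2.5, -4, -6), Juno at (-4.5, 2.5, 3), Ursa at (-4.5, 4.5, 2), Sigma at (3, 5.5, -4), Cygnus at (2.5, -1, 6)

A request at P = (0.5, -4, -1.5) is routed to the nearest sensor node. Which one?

Compare squared distances (the ordering matches that of the actual distances):
d²(P, Lyra) = (0.5−(-1))² + (-4−(-3))² + (-1.5−0)² = 2.25 + 1 + 2.25 = 5.5
d²(P, Delta) = (0.5−2.5)² + (-4−(-4))² + (-1.5−(-6))² = 4 + 0 + 20.25 = 24.25
d²(P, Juno) = (0.5−(-4.5))² + (-4−2.5)² + (-1.5−3)² = 25 + 42.25 + 20.25 = 87.5
d²(P, Ursa) = (0.5−(-4.5))² + (-4−4.5)² + (-1.5−2)² = 25 + 72.25 + 12.25 = 109.5
d²(P, Sigma) = (0.5−3)² + (-4−5.5)² + (-1.5−(-4))² = 6.25 + 90.25 + 6.25 = 102.75
d²(P, Cygnus) = (0.5−2.5)² + (-4−(-1))² + (-1.5−6)² = 4 + 9 + 56.25 = 69.25
The smallest is to Lyra, so P lies in the Voronoi region of Lyra.

Lyra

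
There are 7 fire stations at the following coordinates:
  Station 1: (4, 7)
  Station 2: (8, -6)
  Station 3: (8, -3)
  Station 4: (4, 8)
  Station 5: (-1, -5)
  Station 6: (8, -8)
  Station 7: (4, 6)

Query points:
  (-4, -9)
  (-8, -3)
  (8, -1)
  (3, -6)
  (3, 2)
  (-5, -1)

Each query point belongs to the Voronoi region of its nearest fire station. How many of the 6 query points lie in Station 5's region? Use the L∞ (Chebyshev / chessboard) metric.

(-4, -9) — d to each: Station 1:16, Station 2:12, Station 3:12, Station 4:17, Station 5:4, Station 6:12, Station 7:15 → nearest is Station 5
(-8, -3) — d to each: Station 1:12, Station 2:16, Station 3:16, Station 4:12, Station 5:7, Station 6:16, Station 7:12 → nearest is Station 5
(8, -1) — d to each: Station 1:8, Station 2:5, Station 3:2, Station 4:9, Station 5:9, Station 6:7, Station 7:7 → nearest is Station 3
(3, -6) — d to each: Station 1:13, Station 2:5, Station 3:5, Station 4:14, Station 5:4, Station 6:5, Station 7:12 → nearest is Station 5
(3, 2) — d to each: Station 1:5, Station 2:8, Station 3:5, Station 4:6, Station 5:7, Station 6:10, Station 7:4 → nearest is Station 7
(-5, -1) — d to each: Station 1:9, Station 2:13, Station 3:13, Station 4:9, Station 5:4, Station 6:13, Station 7:9 → nearest is Station 5
4 of the 6 points have Station 5 as nearest.

4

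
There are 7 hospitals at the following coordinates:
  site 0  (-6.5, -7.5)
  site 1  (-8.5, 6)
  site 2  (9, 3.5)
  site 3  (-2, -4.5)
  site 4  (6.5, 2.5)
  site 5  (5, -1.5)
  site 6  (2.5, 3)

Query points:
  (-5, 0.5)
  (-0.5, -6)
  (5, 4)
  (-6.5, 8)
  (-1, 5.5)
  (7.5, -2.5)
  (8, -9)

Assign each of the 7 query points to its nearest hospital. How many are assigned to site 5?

2

(-5, 0.5) — d² to each: site 0:66.25, site 1:42.5, site 2:205, site 3:34, site 4:136.25, site 5:104, site 6:62.5 → nearest is site 3
(-0.5, -6) — d² to each: site 0:38.25, site 1:208, site 2:180.5, site 3:4.5, site 4:121.25, site 5:50.5, site 6:90 → nearest is site 3
(5, 4) — d² to each: site 0:264.5, site 1:186.25, site 2:16.25, site 3:121.25, site 4:4.5, site 5:30.25, site 6:7.25 → nearest is site 4
(-6.5, 8) — d² to each: site 0:240.25, site 1:8, site 2:260.5, site 3:176.5, site 4:199.25, site 5:222.5, site 6:106 → nearest is site 1
(-1, 5.5) — d² to each: site 0:199.25, site 1:56.5, site 2:104, site 3:101, site 4:65.25, site 5:85, site 6:18.5 → nearest is site 6
(7.5, -2.5) — d² to each: site 0:221, site 1:328.25, site 2:38.25, site 3:94.25, site 4:26, site 5:7.25, site 6:55.25 → nearest is site 5
(8, -9) — d² to each: site 0:212.5, site 1:497.25, site 2:157.25, site 3:120.25, site 4:134.5, site 5:65.25, site 6:174.25 → nearest is site 5
2 of the 7 points have site 5 as nearest.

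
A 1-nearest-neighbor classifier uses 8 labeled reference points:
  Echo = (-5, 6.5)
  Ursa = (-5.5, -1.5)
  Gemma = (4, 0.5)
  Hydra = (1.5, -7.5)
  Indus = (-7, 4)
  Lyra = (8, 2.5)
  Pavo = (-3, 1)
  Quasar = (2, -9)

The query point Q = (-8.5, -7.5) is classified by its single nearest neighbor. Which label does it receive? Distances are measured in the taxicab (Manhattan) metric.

d(Q, Echo) = |-8.5−(-5)| + |-7.5−6.5| = 3.5 + 14 = 17.5
d(Q, Ursa) = |-8.5−(-5.5)| + |-7.5−(-1.5)| = 3 + 6 = 9
d(Q, Gemma) = |-8.5−4| + |-7.5−0.5| = 12.5 + 8 = 20.5
d(Q, Hydra) = |-8.5−1.5| + |-7.5−(-7.5)| = 10 + 0 = 10
d(Q, Indus) = |-8.5−(-7)| + |-7.5−4| = 1.5 + 11.5 = 13
d(Q, Lyra) = |-8.5−8| + |-7.5−2.5| = 16.5 + 10 = 26.5
d(Q, Pavo) = |-8.5−(-3)| + |-7.5−1| = 5.5 + 8.5 = 14
d(Q, Quasar) = |-8.5−2| + |-7.5−(-9)| = 10.5 + 1.5 = 12
Minimum is at Ursa.

Ursa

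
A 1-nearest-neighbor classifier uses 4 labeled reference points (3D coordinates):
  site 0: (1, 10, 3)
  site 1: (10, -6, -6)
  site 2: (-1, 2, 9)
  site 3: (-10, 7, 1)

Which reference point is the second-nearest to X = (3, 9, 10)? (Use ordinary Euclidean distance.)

site 2

Compare squared distances (the ordering matches that of the actual distances):
d²(X, site 0) = (3−1)² + (9−10)² + (10−3)² = 4 + 1 + 49 = 54
d²(X, site 1) = (3−10)² + (9−(-6))² + (10−(-6))² = 49 + 225 + 256 = 530
d²(X, site 2) = (3−(-1))² + (9−2)² + (10−9)² = 16 + 49 + 1 = 66
d²(X, site 3) = (3−(-10))² + (9−7)² + (10−1)² = 169 + 4 + 81 = 254
Sorted ascending: site 0, site 2, site 3, … — the second-nearest is site 2.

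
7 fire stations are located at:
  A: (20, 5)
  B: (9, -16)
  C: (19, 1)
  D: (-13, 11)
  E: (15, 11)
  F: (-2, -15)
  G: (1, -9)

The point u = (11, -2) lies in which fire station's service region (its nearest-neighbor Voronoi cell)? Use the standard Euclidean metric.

Compare squared distances (the ordering matches that of the actual distances):
|uA|² = (11−20)² + (-2−5)² = 81 + 49 = 130
|uB|² = (11−9)² + (-2−(-16))² = 4 + 196 = 200
|uC|² = (11−19)² + (-2−1)² = 64 + 9 = 73
|uD|² = (11−(-13))² + (-2−11)² = 576 + 169 = 745
|uE|² = (11−15)² + (-2−11)² = 16 + 169 = 185
|uF|² = (11−(-2))² + (-2−(-15))² = 169 + 169 = 338
|uG|² = (11−1)² + (-2−(-9))² = 100 + 49 = 149
Minimum is at C.

C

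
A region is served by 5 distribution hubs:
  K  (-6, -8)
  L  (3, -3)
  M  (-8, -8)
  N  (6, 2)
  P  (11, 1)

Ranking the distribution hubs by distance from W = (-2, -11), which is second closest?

M

Squared Euclidean distances:
|WK|² = (-2−(-6))² + (-11−(-8))² = 16 + 9 = 25
|WL|² = (-2−3)² + (-11−(-3))² = 25 + 64 = 89
|WM|² = (-2−(-8))² + (-11−(-8))² = 36 + 9 = 45
|WN|² = (-2−6)² + (-11−2)² = 64 + 169 = 233
|WP|² = (-2−11)² + (-11−1)² = 169 + 144 = 313
Sorted ascending: K, M, L, … — the second-nearest is M.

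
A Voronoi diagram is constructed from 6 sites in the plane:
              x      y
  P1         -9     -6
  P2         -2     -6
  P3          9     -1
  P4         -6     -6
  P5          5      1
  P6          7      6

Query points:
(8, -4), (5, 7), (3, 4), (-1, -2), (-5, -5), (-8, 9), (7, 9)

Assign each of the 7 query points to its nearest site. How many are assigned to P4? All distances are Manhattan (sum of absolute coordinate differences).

(8, -4) — d to each: P1:19, P2:12, P3:4, P4:16, P5:8, P6:11 → nearest is P3
(5, 7) — d to each: P1:27, P2:20, P3:12, P4:24, P5:6, P6:3 → nearest is P6
(3, 4) — d to each: P1:22, P2:15, P3:11, P4:19, P5:5, P6:6 → nearest is P5
(-1, -2) — d to each: P1:12, P2:5, P3:11, P4:9, P5:9, P6:16 → nearest is P2
(-5, -5) — d to each: P1:5, P2:4, P3:18, P4:2, P5:16, P6:23 → nearest is P4
(-8, 9) — d to each: P1:16, P2:21, P3:27, P4:17, P5:21, P6:18 → nearest is P1
(7, 9) — d to each: P1:31, P2:24, P3:12, P4:28, P5:10, P6:3 → nearest is P6
1 of the 7 points has P4 as nearest.

1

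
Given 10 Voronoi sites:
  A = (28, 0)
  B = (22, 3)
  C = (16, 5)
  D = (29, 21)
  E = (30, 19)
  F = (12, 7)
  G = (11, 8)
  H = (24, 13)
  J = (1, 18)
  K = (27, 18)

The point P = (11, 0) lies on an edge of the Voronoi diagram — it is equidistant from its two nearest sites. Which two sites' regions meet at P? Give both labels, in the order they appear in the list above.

Squared distances from P to each site:
|PA|² = (11−28)² + (0−0)² = 289 + 0 = 289
|PB|² = (11−22)² + (0−3)² = 121 + 9 = 130
|PC|² = (11−16)² + (0−5)² = 25 + 25 = 50
|PD|² = (11−29)² + (0−21)² = 324 + 441 = 765
|PE|² = (11−30)² + (0−19)² = 361 + 361 = 722
|PF|² = (11−12)² + (0−7)² = 1 + 49 = 50
|PG|² = (11−11)² + (0−8)² = 0 + 64 = 64
|PH|² = (11−24)² + (0−13)² = 169 + 169 = 338
|PJ|² = (11−1)² + (0−18)² = 100 + 324 = 424
|PK|² = (11−27)² + (0−18)² = 256 + 324 = 580
P is equidistant from C and F (both at squared distance 50), and every other site is strictly farther — so P lies on the C–F Voronoi edge.

C and F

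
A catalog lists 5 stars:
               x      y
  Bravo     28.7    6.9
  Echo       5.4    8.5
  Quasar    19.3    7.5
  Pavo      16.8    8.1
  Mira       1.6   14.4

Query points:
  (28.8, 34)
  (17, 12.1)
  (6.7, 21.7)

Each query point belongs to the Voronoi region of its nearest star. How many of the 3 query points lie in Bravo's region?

(28.8, 34) — d² to each: Bravo:734.42, Echo:1197.81, Quasar:792.5, Pavo:814.81, Mira:1124 → nearest is Bravo
(17, 12.1) — d² to each: Bravo:163.93, Echo:147.52, Quasar:26.45, Pavo:16.04, Mira:242.45 → nearest is Pavo
(6.7, 21.7) — d² to each: Bravo:703.04, Echo:175.93, Quasar:360.4, Pavo:286.97, Mira:79.3 → nearest is Mira
1 of the 3 points has Bravo as nearest.

1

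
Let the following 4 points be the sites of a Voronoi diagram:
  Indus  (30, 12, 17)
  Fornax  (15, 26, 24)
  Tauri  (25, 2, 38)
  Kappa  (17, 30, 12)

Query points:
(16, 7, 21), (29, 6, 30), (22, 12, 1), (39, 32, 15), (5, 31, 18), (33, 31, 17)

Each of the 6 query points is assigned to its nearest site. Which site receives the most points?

(16, 7, 21) — d² to each: Indus:237, Fornax:371, Tauri:395, Kappa:611 → nearest is Indus
(29, 6, 30) — d² to each: Indus:206, Fornax:632, Tauri:96, Kappa:1044 → nearest is Tauri
(22, 12, 1) — d² to each: Indus:320, Fornax:774, Tauri:1478, Kappa:470 → nearest is Indus
(39, 32, 15) — d² to each: Indus:485, Fornax:693, Tauri:1625, Kappa:497 → nearest is Indus
(5, 31, 18) — d² to each: Indus:987, Fornax:161, Tauri:1641, Kappa:181 → nearest is Fornax
(33, 31, 17) — d² to each: Indus:370, Fornax:398, Tauri:1346, Kappa:282 → nearest is Kappa
Tally — Indus:3, Fornax:1, Tauri:1, Kappa:1. Indus captures the most (3).

Indus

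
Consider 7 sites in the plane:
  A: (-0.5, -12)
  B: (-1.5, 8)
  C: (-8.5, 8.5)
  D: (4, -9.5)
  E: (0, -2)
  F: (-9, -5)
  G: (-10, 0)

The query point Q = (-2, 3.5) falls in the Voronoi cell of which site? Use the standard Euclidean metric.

Compare squared distances (the ordering matches that of the actual distances):
|QA|² = (-2−(-0.5))² + (3.5−(-12))² = 2.25 + 240.25 = 242.5
|QB|² = (-2−(-1.5))² + (3.5−8)² = 0.25 + 20.25 = 20.5
|QC|² = (-2−(-8.5))² + (3.5−8.5)² = 42.25 + 25 = 67.25
|QD|² = (-2−4)² + (3.5−(-9.5))² = 36 + 169 = 205
|QE|² = (-2−0)² + (3.5−(-2))² = 4 + 30.25 = 34.25
|QF|² = (-2−(-9))² + (3.5−(-5))² = 49 + 72.25 = 121.25
|QG|² = (-2−(-10))² + (3.5−0)² = 64 + 12.25 = 76.25
Minimum is at B.

B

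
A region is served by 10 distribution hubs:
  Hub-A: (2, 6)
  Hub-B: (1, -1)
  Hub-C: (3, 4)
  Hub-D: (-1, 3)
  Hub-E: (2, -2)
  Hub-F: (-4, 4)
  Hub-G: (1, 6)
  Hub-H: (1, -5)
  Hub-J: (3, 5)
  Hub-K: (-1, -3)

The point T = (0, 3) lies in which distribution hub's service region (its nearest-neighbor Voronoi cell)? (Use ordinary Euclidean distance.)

Hub-D

Compare squared distances (the ordering matches that of the actual distances):
d²(T, Hub-A) = (0−2)² + (3−6)² = 4 + 9 = 13
d²(T, Hub-B) = (0−1)² + (3−(-1))² = 1 + 16 = 17
d²(T, Hub-C) = (0−3)² + (3−4)² = 9 + 1 = 10
d²(T, Hub-D) = (0−(-1))² + (3−3)² = 1 + 0 = 1
d²(T, Hub-E) = (0−2)² + (3−(-2))² = 4 + 25 = 29
d²(T, Hub-F) = (0−(-4))² + (3−4)² = 16 + 1 = 17
d²(T, Hub-G) = (0−1)² + (3−6)² = 1 + 9 = 10
d²(T, Hub-H) = (0−1)² + (3−(-5))² = 1 + 64 = 65
d²(T, Hub-J) = (0−3)² + (3−5)² = 9 + 4 = 13
d²(T, Hub-K) = (0−(-1))² + (3−(-3))² = 1 + 36 = 37
Minimum is at Hub-D.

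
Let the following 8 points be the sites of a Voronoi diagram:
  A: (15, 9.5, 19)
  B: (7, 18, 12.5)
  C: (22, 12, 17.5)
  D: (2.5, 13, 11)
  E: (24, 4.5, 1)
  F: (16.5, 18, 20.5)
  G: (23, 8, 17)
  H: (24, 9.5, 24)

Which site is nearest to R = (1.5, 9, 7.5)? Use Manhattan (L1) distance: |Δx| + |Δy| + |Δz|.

D

d(R,A) = |1.5−15| + |9−9.5| + |7.5−19| = 13.5 + 0.5 + 11.5 = 25.5
d(R,B) = |1.5−7| + |9−18| + |7.5−12.5| = 5.5 + 9 + 5 = 19.5
d(R,C) = |1.5−22| + |9−12| + |7.5−17.5| = 20.5 + 3 + 10 = 33.5
d(R,D) = |1.5−2.5| + |9−13| + |7.5−11| = 1 + 4 + 3.5 = 8.5
d(R,E) = |1.5−24| + |9−4.5| + |7.5−1| = 22.5 + 4.5 + 6.5 = 33.5
d(R,F) = |1.5−16.5| + |9−18| + |7.5−20.5| = 15 + 9 + 13 = 37
d(R,G) = |1.5−23| + |9−8| + |7.5−17| = 21.5 + 1 + 9.5 = 32
d(R,H) = |1.5−24| + |9−9.5| + |7.5−24| = 22.5 + 0.5 + 16.5 = 39.5
Minimum is at D.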